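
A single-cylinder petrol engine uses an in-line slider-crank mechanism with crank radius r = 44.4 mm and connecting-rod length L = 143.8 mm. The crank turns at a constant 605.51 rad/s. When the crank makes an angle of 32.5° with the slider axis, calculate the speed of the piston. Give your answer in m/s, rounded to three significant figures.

ω = 605.5 rad/s
For an in-line slider-crank, x = r cosθ + √(L² − r² sin²θ), so v = −rω sinθ·[1 + r cosθ/√(L² − r² sin²θ)].
With r = 0.0444 m, L = 0.1438 m, θ = 32.5°: √(L² − r² sin²θ) = 0.14181 m.
v = −0.0444·605.5·0.53730·[1 + 0.0444·0.84339/0.14181] = -18.26 m/s.
|v| = 18.26 m/s.

18.3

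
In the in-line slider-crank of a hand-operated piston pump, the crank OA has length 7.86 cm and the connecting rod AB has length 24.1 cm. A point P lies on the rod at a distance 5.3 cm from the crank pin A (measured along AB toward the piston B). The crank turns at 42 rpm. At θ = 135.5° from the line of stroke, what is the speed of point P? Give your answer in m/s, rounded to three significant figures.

ω = 4.398 rad/s.  Crank-pin speed |V_A| = rω = 0.3457 m/s, perpendicular to OA.
Rod angle: sinφ = −(r/L) sinθ ⇒ φ = -13.214°; ω_rod = −rω cosθ/√(L²−r²sin²θ) = +1.0509 rad/s.
V_P = V_A + ω_rod × AP, with AP = 0.053 m along the rod.
Components: V_Px = −rω sinθ − a·ω_rod·sinφ = -0.22957 m/s;  V_Py = rω cosθ + a·ω_rod·cosφ = -0.19235 m/s.
|V_P| = √(V_Px² + V_Py²) = 0.2995 m/s.

0.300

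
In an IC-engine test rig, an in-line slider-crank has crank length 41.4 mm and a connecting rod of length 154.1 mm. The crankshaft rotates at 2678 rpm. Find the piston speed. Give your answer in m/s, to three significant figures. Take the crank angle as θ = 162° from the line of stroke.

ω = 2π·2678/60 = 280.4 rad/s
For an in-line slider-crank, x = r cosθ + √(L² − r² sin²θ), so v = −rω sinθ·[1 + r cosθ/√(L² − r² sin²θ)].
With r = 0.0414 m, L = 0.1541 m, θ = 162°: √(L² − r² sin²θ) = 0.15357 m.
v = −0.0414·280.4·0.30902·[1 + 0.0414·-0.95106/0.15357] = -2.6679 m/s.
|v| = 2.6679 m/s.

2.67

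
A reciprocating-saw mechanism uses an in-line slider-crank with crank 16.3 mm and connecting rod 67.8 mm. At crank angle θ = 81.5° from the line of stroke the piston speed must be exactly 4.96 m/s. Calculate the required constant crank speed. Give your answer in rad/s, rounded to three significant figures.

For an in-line slider-crank, |v_piston| = rω|sinθ|·[1 + r cosθ/√(L² − r² sin²θ)].
With r = 0.0163 m, L = 0.0678 m, θ = 81.5°: the bracketed kinematic factor |dx/dθ| = 0.016711 m.
ω = v/|dx/dθ| = 4.96/0.016711 = 296.82 rad/s.

297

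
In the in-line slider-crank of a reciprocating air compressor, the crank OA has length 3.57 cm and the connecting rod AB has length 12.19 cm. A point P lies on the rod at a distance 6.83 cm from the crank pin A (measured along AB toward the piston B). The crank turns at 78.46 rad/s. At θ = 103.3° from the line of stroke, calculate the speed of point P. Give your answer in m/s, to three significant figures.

ω = 78.46 rad/s.  Crank-pin speed |V_A| = rω = 2.801 m/s, perpendicular to OA.
Rod angle: sinφ = −(r/L) sinθ ⇒ φ = -16.559°; ω_rod = −rω cosθ/√(L²−r²sin²θ) = +5.5148 rad/s.
V_P = V_A + ω_rod × AP, with AP = 0.0683 m along the rod.
Components: V_Px = −rω sinθ − a·ω_rod·sinφ = -2.6185 m/s;  V_Py = rω cosθ + a·ω_rod·cosφ = -0.28333 m/s.
|V_P| = √(V_Px² + V_Py²) = 2.6338 m/s.

2.63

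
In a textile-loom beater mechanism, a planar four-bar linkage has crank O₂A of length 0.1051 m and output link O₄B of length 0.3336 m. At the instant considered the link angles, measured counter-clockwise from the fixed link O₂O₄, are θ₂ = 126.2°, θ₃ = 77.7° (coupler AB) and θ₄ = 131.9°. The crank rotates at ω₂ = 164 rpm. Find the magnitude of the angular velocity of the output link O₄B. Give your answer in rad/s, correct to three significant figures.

5.00

ω₂ = 17.17 rad/s (from 164 rpm).
Differentiating the loop-closure r₂e^{iθ₂}+r₃e^{iθ₃}=r₁+r₄e^{iθ₄} gives r₂ω₂e^{iθ₂}+r₃ω₃e^{iθ₃}=r₄ω₄e^{iθ₄}.
Eliminating the other unknown: ω₄ = r₂ω₂ sin(θ₂−θ₃) / [r₄ sin(θ₄−θ₃)].
Numerator sine = +0.74896; denominator sine = +0.81106.
Result = 0.1051·17.17·(+0.74896) / (0.3336·(+0.81106)) = +4.9963 rad/s; magnitude 4.9963 rad/s.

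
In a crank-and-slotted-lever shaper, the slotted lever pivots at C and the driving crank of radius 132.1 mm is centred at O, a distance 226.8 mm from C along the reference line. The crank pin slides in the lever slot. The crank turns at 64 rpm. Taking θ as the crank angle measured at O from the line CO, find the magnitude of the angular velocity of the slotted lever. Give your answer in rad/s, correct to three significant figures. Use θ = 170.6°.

8.30

ω = 6.702 rad/s (from 64 rpm).
Crank pin A relative to C: A = (d + r cosθ, r sinθ); lever angle φ = atan2(r sinθ, d + r cosθ).
Differentiating tanφ: φ̇ = rω(d cosθ + r)/(d² + r² + 2dr cosθ).
d² + r² + 2dr cosθ = |CA|² = 0.00977269 m²;  d cosθ + r = -0.091655 m.
|ω_lever| = |0.1321·6.702·-0.091655| / 0.00977269 = 8.3033 rad/s.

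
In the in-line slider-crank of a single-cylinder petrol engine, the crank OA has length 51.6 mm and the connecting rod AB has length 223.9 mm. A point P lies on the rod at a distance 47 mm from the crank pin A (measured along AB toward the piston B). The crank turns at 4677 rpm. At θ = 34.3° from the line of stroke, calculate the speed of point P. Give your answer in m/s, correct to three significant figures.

ω = 489.8 rad/s.  Crank-pin speed |V_A| = rω = 25.272 m/s, perpendicular to OA.
Rod angle: sinφ = −(r/L) sinθ ⇒ φ = -7.462°; ω_rod = −rω cosθ/√(L²−r²sin²θ) = -94.041 rad/s.
V_P = V_A + ω_rod × AP, with AP = 0.047 m along the rod.
Components: V_Px = −rω sinθ − a·ω_rod·sinφ = -14.816 m/s;  V_Py = rω cosθ + a·ω_rod·cosφ = +16.495 m/s.
|V_P| = √(V_Px² + V_Py²) = 22.172 m/s.

22.2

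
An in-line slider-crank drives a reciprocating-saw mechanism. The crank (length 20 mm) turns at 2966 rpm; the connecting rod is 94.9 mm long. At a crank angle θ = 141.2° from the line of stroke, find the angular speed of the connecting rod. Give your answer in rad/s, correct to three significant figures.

51.5

ω = 310.6 rad/s (converted from 2966 rpm).
The rod makes angle φ with the slider axis where L sinφ = r sinθ; differentiating, L cosφ·φ̇ = r ω cosθ.
L cosφ = √(L² − r² sin²θ) = 0.094069 m.
|ω_rod| = r ω |cosθ| / √(L² − r² sin²θ) = 0.02·310.6·0.77934/0.094069 = 51.465 rad/s.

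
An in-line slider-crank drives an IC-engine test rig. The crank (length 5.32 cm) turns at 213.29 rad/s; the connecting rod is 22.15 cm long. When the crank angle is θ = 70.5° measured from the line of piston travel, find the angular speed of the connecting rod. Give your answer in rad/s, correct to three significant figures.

17.6

ω = 213.3 rad/s
The rod makes angle φ with the slider axis where L sinφ = r sinθ; differentiating, L cosφ·φ̇ = r ω cosθ.
L cosφ = √(L² − r² sin²θ) = 0.21575 m.
|ω_rod| = r ω |cosθ| / √(L² − r² sin²θ) = 0.0532·213.3·0.33381/0.21575 = 17.556 rad/s.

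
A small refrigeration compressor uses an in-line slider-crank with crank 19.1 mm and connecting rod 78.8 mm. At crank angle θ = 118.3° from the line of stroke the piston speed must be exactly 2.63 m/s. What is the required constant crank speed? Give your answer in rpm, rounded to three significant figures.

For an in-line slider-crank, |v_piston| = rω|sinθ|·[1 + r cosθ/√(L² − r² sin²θ)].
With r = 0.0191 m, L = 0.0788 m, θ = 118.3°: the bracketed kinematic factor |dx/dθ| = 0.014839 m.
ω = v/|dx/dθ| = 2.63/0.014839 = 177.24 rad/s.
N = 60ω/(2π) = 1692.5 rpm.

1690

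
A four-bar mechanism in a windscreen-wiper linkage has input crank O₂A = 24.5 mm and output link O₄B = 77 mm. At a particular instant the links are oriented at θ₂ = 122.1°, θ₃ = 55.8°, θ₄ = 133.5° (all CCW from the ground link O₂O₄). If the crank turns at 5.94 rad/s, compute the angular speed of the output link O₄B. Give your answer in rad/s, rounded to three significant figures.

ω₂ = 5.94 rad/s
Differentiating the loop-closure r₂e^{iθ₂}+r₃e^{iθ₃}=r₁+r₄e^{iθ₄} gives r₂ω₂e^{iθ₂}+r₃ω₃e^{iθ₃}=r₄ω₄e^{iθ₄}.
Eliminating the other unknown: ω₄ = r₂ω₂ sin(θ₂−θ₃) / [r₄ sin(θ₄−θ₃)].
Numerator sine = +0.91566; denominator sine = +0.97705.
Result = 0.0245·5.94·(+0.91566) / (0.077·(+0.97705)) = +1.7713 rad/s; magnitude 1.7713 rad/s.

1.77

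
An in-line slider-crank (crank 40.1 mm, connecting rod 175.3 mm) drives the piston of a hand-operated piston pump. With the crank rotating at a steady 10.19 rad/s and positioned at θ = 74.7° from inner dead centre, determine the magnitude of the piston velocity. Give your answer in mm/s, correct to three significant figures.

ω = 10.19 rad/s
For an in-line slider-crank, x = r cosθ + √(L² − r² sin²θ), so v = −rω sinθ·[1 + r cosθ/√(L² − r² sin²θ)].
With r = 0.0401 m, L = 0.1753 m, θ = 74.7°: √(L² − r² sin²θ) = 0.17098 m.
v = −0.0401·10.19·0.96456·[1 + 0.0401·0.26387/0.17098] = -0.41853 m/s.
|v| = 0.41853 m/s = 418.53 mm/s.

419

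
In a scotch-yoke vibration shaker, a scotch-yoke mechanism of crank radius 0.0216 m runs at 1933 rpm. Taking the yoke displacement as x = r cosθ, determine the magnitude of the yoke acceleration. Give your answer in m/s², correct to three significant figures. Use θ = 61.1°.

ω = 202.4 rad/s (from 1933 rpm).
x = r cosθ ⇒ ẍ = −rω² cosθ (ω constant).
|a| = rω²|cosθ| = 0.0216·(202.4)²·|cos 61.1°| = 427.74 m/s².

428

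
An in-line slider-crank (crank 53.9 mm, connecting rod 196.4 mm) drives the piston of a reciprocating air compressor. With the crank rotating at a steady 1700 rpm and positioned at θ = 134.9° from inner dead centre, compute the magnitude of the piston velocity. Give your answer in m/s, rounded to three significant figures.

5.45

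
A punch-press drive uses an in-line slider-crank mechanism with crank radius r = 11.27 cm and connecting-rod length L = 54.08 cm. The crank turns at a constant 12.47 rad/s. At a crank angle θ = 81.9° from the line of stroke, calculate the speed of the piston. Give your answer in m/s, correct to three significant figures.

ω = 12.47 rad/s
For an in-line slider-crank, x = r cosθ + √(L² − r² sin²θ), so v = −rω sinθ·[1 + r cosθ/√(L² − r² sin²θ)].
With r = 0.1127 m, L = 0.5408 m, θ = 81.9°: √(L² − r² sin²θ) = 0.52916 m.
v = −0.1127·12.47·0.99002·[1 + 0.1127·0.14090/0.52916] = -1.4331 m/s.
|v| = 1.4331 m/s.

1.43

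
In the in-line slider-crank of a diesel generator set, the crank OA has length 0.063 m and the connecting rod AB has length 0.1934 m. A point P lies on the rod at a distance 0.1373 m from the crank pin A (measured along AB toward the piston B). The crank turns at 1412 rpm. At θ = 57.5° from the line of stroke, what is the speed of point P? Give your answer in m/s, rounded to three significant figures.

8.99

ω = 147.9 rad/s.  Crank-pin speed |V_A| = rω = 9.3155 m/s, perpendicular to OA.
Rod angle: sinφ = −(r/L) sinθ ⇒ φ = -15.946°; ω_rod = −rω cosθ/√(L²−r²sin²θ) = -26.916 rad/s.
V_P = V_A + ω_rod × AP, with AP = 0.1373 m along the rod.
Components: V_Px = −rω sinθ − a·ω_rod·sinφ = -8.8719 m/s;  V_Py = rω cosθ + a·ω_rod·cosφ = +1.4519 m/s.
|V_P| = √(V_Px² + V_Py²) = 8.9899 m/s.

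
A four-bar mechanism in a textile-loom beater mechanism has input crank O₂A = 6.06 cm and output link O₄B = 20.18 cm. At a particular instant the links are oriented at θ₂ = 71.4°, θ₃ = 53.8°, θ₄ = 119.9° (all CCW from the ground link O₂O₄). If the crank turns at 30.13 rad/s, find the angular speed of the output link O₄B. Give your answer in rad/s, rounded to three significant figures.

2.99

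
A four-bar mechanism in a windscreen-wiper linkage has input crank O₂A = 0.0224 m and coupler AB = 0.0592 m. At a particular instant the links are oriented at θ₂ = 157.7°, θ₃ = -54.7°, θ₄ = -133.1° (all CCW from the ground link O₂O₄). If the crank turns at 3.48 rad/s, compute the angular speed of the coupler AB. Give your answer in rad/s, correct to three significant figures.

1.26

ω₂ = 3.48 rad/s
Differentiating the loop-closure r₂e^{iθ₂}+r₃e^{iθ₃}=r₁+r₄e^{iθ₄} gives r₂ω₂e^{iθ₂}+r₃ω₃e^{iθ₃}=r₄ω₄e^{iθ₄}.
Eliminating the other unknown: ω₃ = r₂ω₂ sin(θ₄−θ₂) / [r₃ sin(θ₃−θ₄)].
Numerator sine = +0.93483; denominator sine = +0.97958.
Result = 0.0224·3.48·(+0.93483) / (0.0592·(+0.97958)) = +1.2566 rad/s; magnitude 1.2566 rad/s.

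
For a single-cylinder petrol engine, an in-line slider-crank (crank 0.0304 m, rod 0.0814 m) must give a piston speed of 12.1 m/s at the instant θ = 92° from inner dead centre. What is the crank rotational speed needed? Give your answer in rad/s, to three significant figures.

For an in-line slider-crank, |v_piston| = rω|sinθ|·[1 + r cosθ/√(L² − r² sin²θ)].
With r = 0.0304 m, L = 0.0814 m, θ = 92°: the bracketed kinematic factor |dx/dθ| = 0.029955 m.
ω = v/|dx/dθ| = 12.1/0.029955 = 403.94 rad/s.

404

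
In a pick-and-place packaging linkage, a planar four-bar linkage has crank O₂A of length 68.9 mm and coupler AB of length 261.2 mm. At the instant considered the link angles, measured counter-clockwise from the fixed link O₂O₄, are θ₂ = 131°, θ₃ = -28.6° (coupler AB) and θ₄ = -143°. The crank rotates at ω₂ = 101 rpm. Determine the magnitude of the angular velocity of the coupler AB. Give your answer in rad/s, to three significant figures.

3.06

ω₂ = 10.58 rad/s (from 101 rpm).
Differentiating the loop-closure r₂e^{iθ₂}+r₃e^{iθ₃}=r₁+r₄e^{iθ₄} gives r₂ω₂e^{iθ₂}+r₃ω₃e^{iθ₃}=r₄ω₄e^{iθ₄}.
Eliminating the other unknown: ω₃ = r₂ω₂ sin(θ₄−θ₂) / [r₃ sin(θ₃−θ₄)].
Numerator sine = +0.99756; denominator sine = +0.91068.
Result = 0.0689·10.58·(+0.99756) / (0.2612·(+0.91068)) = +3.0561 rad/s; magnitude 3.0561 rad/s.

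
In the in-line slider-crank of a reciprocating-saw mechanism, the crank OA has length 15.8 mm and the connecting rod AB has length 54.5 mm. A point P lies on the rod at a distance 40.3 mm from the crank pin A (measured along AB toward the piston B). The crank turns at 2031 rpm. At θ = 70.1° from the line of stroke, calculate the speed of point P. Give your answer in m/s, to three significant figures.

3.41

ω = 212.7 rad/s.  Crank-pin speed |V_A| = rω = 3.3604 m/s, perpendicular to OA.
Rod angle: sinφ = −(r/L) sinθ ⇒ φ = -15.819°; ω_rod = −rω cosθ/√(L²−r²sin²θ) = -21.814 rad/s.
V_P = V_A + ω_rod × AP, with AP = 0.0403 m along the rod.
Components: V_Px = −rω sinθ − a·ω_rod·sinφ = -3.3994 m/s;  V_Py = rω cosθ + a·ω_rod·cosφ = +0.29802 m/s.
|V_P| = √(V_Px² + V_Py²) = 3.4125 m/s.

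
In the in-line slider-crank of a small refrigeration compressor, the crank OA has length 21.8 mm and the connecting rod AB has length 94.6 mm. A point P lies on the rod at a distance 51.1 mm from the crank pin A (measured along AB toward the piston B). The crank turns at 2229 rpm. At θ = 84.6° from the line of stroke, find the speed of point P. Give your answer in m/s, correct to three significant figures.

ω = 233.4 rad/s.  Crank-pin speed |V_A| = rω = 5.0886 m/s, perpendicular to OA.
Rod angle: sinφ = −(r/L) sinθ ⇒ φ = -13.263°; ω_rod = −rω cosθ/√(L²−r²sin²θ) = -5.2008 rad/s.
V_P = V_A + ω_rod × AP, with AP = 0.0511 m along the rod.
Components: V_Px = −rω sinθ − a·ω_rod·sinφ = -5.127 m/s;  V_Py = rω cosθ + a·ω_rod·cosφ = +0.2202 m/s.
|V_P| = √(V_Px² + V_Py²) = 5.1317 m/s.

5.13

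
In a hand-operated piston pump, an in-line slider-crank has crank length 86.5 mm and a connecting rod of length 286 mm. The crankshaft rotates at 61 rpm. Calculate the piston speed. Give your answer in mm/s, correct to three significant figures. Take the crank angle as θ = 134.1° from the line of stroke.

ω = 2π·61/60 = 6.388 rad/s
For an in-line slider-crank, x = r cosθ + √(L² − r² sin²θ), so v = −rω sinθ·[1 + r cosθ/√(L² − r² sin²θ)].
With r = 0.0865 m, L = 0.286 m, θ = 134.1°: √(L² − r² sin²θ) = 0.27917 m.
v = −0.0865·6.388·0.71813·[1 + 0.0865·-0.69591/0.27917] = -0.31124 m/s.
|v| = 0.31124 m/s = 311.24 mm/s.

311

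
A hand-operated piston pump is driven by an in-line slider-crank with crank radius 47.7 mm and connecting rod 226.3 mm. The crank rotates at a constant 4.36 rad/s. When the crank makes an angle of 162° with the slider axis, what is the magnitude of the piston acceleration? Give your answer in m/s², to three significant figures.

ω = 4.36 rad/s
x(θ) = r cosθ + √(L² − r² sin²θ); with ω constant, a = ω²·d²x/dθ².
d²x/dθ² = −r cosθ − r²(cos2θ)/√u − r⁴ sin²2θ/(4u^{3/2}),  u = L² − r² sin²θ = 0.0509944 m².
Substituting r = 0.0477 m, L = 0.2263 m, θ = 162°: d²x/dθ² = +0.037175 m.
a = ω²·d²x/dθ² = (4.36)²·(+0.037175) = +0.70668 m/s²;  |a| = 0.70668 m/s².

0.707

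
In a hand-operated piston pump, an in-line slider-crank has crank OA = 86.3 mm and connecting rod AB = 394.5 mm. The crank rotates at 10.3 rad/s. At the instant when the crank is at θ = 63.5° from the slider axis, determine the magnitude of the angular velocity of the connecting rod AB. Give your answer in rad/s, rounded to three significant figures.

ω = 10.3 rad/s
The rod makes angle φ with the slider axis where L sinφ = r sinθ; differentiating, L cosφ·φ̇ = r ω cosθ.
L cosφ = √(L² − r² sin²θ) = 0.38687 m.
|ω_rod| = r ω |cosθ| / √(L² − r² sin²θ) = 0.0863·10.3·0.44620/0.38687 = 1.0252 rad/s.

1.03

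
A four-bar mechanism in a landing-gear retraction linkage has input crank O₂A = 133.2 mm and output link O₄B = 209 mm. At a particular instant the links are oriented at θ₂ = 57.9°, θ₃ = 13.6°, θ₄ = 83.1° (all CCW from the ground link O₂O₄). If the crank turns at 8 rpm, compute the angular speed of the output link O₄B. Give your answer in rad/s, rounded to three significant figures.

ω₂ = 0.8378 rad/s (from 8 rpm).
Differentiating the loop-closure r₂e^{iθ₂}+r₃e^{iθ₃}=r₁+r₄e^{iθ₄} gives r₂ω₂e^{iθ₂}+r₃ω₃e^{iθ₃}=r₄ω₄e^{iθ₄}.
Eliminating the other unknown: ω₄ = r₂ω₂ sin(θ₂−θ₃) / [r₄ sin(θ₄−θ₃)].
Numerator sine = +0.69842; denominator sine = +0.93667.
Result = 0.1332·0.8378·(+0.69842) / (0.209·(+0.93667)) = +0.39811 rad/s; magnitude 0.39811 rad/s.

0.398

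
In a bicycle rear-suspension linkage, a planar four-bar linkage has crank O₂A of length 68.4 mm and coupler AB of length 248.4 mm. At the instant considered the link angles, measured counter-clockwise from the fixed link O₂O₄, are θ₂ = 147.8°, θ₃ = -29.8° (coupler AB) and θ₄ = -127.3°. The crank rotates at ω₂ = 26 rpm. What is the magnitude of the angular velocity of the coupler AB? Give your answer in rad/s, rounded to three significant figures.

0.753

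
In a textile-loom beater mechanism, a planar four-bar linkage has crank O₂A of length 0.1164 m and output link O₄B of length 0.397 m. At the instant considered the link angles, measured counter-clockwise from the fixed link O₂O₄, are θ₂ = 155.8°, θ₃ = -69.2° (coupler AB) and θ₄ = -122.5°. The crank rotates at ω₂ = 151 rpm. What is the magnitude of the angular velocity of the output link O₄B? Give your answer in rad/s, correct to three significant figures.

ω₂ = 15.81 rad/s (from 151 rpm).
Differentiating the loop-closure r₂e^{iθ₂}+r₃e^{iθ₃}=r₁+r₄e^{iθ₄} gives r₂ω₂e^{iθ₂}+r₃ω₃e^{iθ₃}=r₄ω₄e^{iθ₄}.
Eliminating the other unknown: ω₄ = r₂ω₂ sin(θ₂−θ₃) / [r₄ sin(θ₄−θ₃)].
Numerator sine = -0.70711; denominator sine = -0.80178.
Result = 0.1164·15.81·(-0.70711) / (0.397·(-0.80178)) = +4.0888 rad/s; magnitude 4.0888 rad/s.

4.09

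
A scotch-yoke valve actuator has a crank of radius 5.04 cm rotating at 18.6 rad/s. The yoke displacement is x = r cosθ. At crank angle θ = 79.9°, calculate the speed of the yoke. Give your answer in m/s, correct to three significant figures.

0.923

ω = 18.6 rad/s
x = r cosθ ⇒ ẋ = −rω sinθ.
|v| = rω|sinθ| = 0.0504·18.6·|sin 79.9°| = 0.92291 m/s.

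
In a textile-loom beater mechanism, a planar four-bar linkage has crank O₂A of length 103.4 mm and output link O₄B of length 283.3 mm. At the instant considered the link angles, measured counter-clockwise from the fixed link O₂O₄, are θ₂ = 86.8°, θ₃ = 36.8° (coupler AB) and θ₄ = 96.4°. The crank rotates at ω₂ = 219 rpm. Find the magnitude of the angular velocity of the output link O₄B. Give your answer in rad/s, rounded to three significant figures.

ω₂ = 22.93 rad/s (from 219 rpm).
Differentiating the loop-closure r₂e^{iθ₂}+r₃e^{iθ₃}=r₁+r₄e^{iθ₄} gives r₂ω₂e^{iθ₂}+r₃ω₃e^{iθ₃}=r₄ω₄e^{iθ₄}.
Eliminating the other unknown: ω₄ = r₂ω₂ sin(θ₂−θ₃) / [r₄ sin(θ₄−θ₃)].
Numerator sine = +0.76604; denominator sine = +0.86251.
Result = 0.1034·22.93·(+0.76604) / (0.2833·(+0.86251)) = +7.4342 rad/s; magnitude 7.4342 rad/s.

7.43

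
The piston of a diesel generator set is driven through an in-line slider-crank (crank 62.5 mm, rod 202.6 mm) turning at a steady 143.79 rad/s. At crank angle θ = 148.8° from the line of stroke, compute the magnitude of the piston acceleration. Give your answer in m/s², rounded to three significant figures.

910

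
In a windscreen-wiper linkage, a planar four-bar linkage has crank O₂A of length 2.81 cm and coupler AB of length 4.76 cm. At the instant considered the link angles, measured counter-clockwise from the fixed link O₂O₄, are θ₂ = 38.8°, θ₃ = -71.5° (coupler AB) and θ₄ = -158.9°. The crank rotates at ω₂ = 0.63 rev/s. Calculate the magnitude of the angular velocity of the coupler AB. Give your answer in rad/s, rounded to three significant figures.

ω₂ = 3.958 rad/s (from 0.63 rev/s).
Differentiating the loop-closure r₂e^{iθ₂}+r₃e^{iθ₃}=r₁+r₄e^{iθ₄} gives r₂ω₂e^{iθ₂}+r₃ω₃e^{iθ₃}=r₄ω₄e^{iθ₄}.
Eliminating the other unknown: ω₃ = r₂ω₂ sin(θ₄−θ₂) / [r₃ sin(θ₃−θ₄)].
Numerator sine = +0.30403; denominator sine = +0.99897.
Result = 0.0281·3.958·(+0.30403) / (0.0476·(+0.99897)) = +0.71119 rad/s; magnitude 0.71119 rad/s.

0.711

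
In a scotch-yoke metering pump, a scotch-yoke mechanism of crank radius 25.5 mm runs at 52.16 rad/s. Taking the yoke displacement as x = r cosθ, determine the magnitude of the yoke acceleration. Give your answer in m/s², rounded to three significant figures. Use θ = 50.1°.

ω = 52.16 rad/s
x = r cosθ ⇒ ẍ = −rω² cosθ (ω constant).
|a| = rω²|cosθ| = 0.0255·(52.16)²·|cos 50.1°| = 44.502 m/s².

44.5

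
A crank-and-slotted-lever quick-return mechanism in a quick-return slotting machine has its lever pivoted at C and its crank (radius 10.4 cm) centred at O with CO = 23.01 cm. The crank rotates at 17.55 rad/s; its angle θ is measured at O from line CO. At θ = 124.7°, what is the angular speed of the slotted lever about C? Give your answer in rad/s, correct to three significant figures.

1.35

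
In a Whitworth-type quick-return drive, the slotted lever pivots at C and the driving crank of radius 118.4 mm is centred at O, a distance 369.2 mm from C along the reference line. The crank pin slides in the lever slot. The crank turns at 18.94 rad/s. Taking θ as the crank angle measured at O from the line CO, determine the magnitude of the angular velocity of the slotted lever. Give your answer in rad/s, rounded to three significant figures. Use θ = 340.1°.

ω = 18.94 rad/s
Crank pin A relative to C: A = (d + r cosθ, r sinθ); lever angle φ = atan2(r sinθ, d + r cosθ).
Differentiating tanφ: φ̇ = rω(d cosθ + r)/(d² + r² + 2dr cosθ).
d² + r² + 2dr cosθ = |CA|² = 0.232533 m²;  d cosθ + r = +0.46555 m.
|ω_lever| = |0.1184·18.94·+0.46555| / 0.232533 = 4.4897 rad/s.

4.49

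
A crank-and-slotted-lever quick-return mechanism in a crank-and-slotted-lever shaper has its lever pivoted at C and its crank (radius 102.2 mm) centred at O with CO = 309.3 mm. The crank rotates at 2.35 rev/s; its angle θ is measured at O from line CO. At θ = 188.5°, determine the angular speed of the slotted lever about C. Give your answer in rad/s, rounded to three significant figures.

7.05

ω = 14.77 rad/s (from 2.35 rev/s).
Crank pin A relative to C: A = (d + r cosθ, r sinθ); lever angle φ = atan2(r sinθ, d + r cosθ).
Differentiating tanφ: φ̇ = rω(d cosθ + r)/(d² + r² + 2dr cosθ).
d² + r² + 2dr cosθ = |CA|² = 0.0435848 m²;  d cosθ + r = -0.2037 m.
|ω_lever| = |0.1022·14.77·-0.2037| / 0.0435848 = 7.0528 rad/s.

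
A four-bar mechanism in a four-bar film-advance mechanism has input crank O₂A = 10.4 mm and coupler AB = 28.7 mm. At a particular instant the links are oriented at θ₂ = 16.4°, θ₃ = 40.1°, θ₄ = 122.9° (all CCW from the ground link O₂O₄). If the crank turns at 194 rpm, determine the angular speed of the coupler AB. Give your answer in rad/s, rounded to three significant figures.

ω₂ = 20.32 rad/s (from 194 rpm).
Differentiating the loop-closure r₂e^{iθ₂}+r₃e^{iθ₃}=r₁+r₄e^{iθ₄} gives r₂ω₂e^{iθ₂}+r₃ω₃e^{iθ₃}=r₄ω₄e^{iθ₄}.
Eliminating the other unknown: ω₃ = r₂ω₂ sin(θ₄−θ₂) / [r₃ sin(θ₃−θ₄)].
Numerator sine = +0.95882; denominator sine = -0.99211.
Result = 0.0104·20.32·(+0.95882) / (0.0287·(-0.99211)) = -7.1147 rad/s; magnitude 7.1147 rad/s.

7.11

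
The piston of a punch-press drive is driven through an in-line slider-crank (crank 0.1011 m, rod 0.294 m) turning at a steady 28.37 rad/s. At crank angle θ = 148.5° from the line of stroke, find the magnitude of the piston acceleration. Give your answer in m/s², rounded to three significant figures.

ω = 28.37 rad/s
x(θ) = r cosθ + √(L² − r² sin²θ); with ω constant, a = ω²·d²x/dθ².
d²x/dθ² = −r cosθ − r²(cos2θ)/√u − r⁴ sin²2θ/(4u^{3/2}),  u = L² − r² sin²θ = 0.0836456 m².
Substituting r = 0.1011 m, L = 0.294 m, θ = 148.5°: d²x/dθ² = +0.0693 m.
a = ω²·d²x/dθ² = (28.37)²·(+0.0693) = +55.777 m/s²;  |a| = 55.777 m/s².

55.8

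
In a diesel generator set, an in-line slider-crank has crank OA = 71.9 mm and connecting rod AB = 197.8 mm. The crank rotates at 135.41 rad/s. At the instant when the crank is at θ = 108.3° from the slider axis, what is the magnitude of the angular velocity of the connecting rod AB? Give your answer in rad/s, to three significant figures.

16.5

ω = 135.4 rad/s
The rod makes angle φ with the slider axis where L sinφ = r sinθ; differentiating, L cosφ·φ̇ = r ω cosθ.
L cosφ = √(L² − r² sin²θ) = 0.18565 m.
|ω_rod| = r ω |cosθ| / √(L² − r² sin²θ) = 0.0719·135.4·0.31399/0.18565 = 16.467 rad/s.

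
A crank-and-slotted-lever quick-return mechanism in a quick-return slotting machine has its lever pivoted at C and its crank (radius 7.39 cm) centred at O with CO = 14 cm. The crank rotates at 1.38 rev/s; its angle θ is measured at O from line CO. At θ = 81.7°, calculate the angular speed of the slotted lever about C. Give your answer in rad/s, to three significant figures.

ω = 8.671 rad/s (from 1.38 rev/s).
Crank pin A relative to C: A = (d + r cosθ, r sinθ); lever angle φ = atan2(r sinθ, d + r cosθ).
Differentiating tanφ: φ̇ = rω(d cosθ + r)/(d² + r² + 2dr cosθ).
d² + r² + 2dr cosθ = |CA|² = 0.0280482 m²;  d cosθ + r = +0.09411 m.
|ω_lever| = |0.0739·8.671·+0.09411| / 0.0280482 = 2.15 rad/s.

2.15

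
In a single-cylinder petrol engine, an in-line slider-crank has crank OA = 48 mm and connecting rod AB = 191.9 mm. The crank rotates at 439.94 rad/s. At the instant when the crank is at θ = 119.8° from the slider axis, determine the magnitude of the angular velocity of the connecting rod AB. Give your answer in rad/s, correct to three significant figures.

56.0

ω = 439.9 rad/s
The rod makes angle φ with the slider axis where L sinφ = r sinθ; differentiating, L cosφ·φ̇ = r ω cosθ.
L cosφ = √(L² − r² sin²θ) = 0.18733 m.
|ω_rod| = r ω |cosθ| / √(L² − r² sin²θ) = 0.048·439.9·0.49697/0.18733 = 56.024 rad/s.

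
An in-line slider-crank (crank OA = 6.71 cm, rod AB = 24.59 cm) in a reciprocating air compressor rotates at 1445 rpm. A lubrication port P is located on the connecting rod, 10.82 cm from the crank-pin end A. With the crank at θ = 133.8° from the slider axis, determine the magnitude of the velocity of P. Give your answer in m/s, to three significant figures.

7.78

ω = 151.3 rad/s.  Crank-pin speed |V_A| = rω = 10.154 m/s, perpendicular to OA.
Rod angle: sinφ = −(r/L) sinθ ⇒ φ = -11.359°; ω_rod = −rω cosθ/√(L²−r²sin²θ) = +29.151 rad/s.
V_P = V_A + ω_rod × AP, with AP = 0.1082 m along the rod.
Components: V_Px = −rω sinθ − a·ω_rod·sinφ = -6.7072 m/s;  V_Py = rω cosθ + a·ω_rod·cosφ = -3.9354 m/s.
|V_P| = √(V_Px² + V_Py²) = 7.7765 m/s.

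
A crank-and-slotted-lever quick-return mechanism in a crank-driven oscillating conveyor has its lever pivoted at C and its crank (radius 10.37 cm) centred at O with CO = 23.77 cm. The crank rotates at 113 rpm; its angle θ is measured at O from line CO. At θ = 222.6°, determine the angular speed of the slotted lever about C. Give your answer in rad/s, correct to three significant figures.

2.82

ω = 11.83 rad/s (from 113 rpm).
Crank pin A relative to C: A = (d + r cosθ, r sinθ); lever angle φ = atan2(r sinθ, d + r cosθ).
Differentiating tanφ: φ̇ = rω(d cosθ + r)/(d² + r² + 2dr cosθ).
d² + r² + 2dr cosθ = |CA|² = 0.0309661 m²;  d cosθ + r = -0.07127 m.
|ω_lever| = |0.1037·11.83·-0.07127| / 0.0309661 = 2.8243 rad/s.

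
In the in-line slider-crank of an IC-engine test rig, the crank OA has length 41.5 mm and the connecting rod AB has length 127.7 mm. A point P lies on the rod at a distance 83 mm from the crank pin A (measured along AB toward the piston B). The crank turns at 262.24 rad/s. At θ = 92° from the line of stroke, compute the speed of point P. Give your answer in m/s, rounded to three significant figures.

ω = 262.2 rad/s.  Crank-pin speed |V_A| = rω = 10.883 m/s, perpendicular to OA.
Rod angle: sinφ = −(r/L) sinθ ⇒ φ = -18.952°; ω_rod = −rω cosθ/√(L²−r²sin²θ) = +3.1447 rad/s.
V_P = V_A + ω_rod × AP, with AP = 0.083 m along the rod.
Components: V_Px = −rω sinθ − a·ω_rod·sinφ = -10.792 m/s;  V_Py = rω cosθ + a·ω_rod·cosφ = -0.13295 m/s.
|V_P| = √(V_Px² + V_Py²) = 10.792 m/s.

10.8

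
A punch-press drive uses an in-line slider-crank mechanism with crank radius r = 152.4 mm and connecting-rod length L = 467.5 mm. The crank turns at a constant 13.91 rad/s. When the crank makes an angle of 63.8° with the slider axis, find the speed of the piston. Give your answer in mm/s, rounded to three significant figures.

ω = 13.91 rad/s
For an in-line slider-crank, x = r cosθ + √(L² − r² sin²θ), so v = −rω sinθ·[1 + r cosθ/√(L² − r² sin²θ)].
With r = 0.1524 m, L = 0.4675 m, θ = 63.8°: √(L² − r² sin²θ) = 0.44705 m.
v = −0.1524·13.91·0.89726·[1 + 0.1524·0.44151/0.44705] = -2.1884 m/s.
|v| = 2.1884 m/s = 2188.4 mm/s.

2190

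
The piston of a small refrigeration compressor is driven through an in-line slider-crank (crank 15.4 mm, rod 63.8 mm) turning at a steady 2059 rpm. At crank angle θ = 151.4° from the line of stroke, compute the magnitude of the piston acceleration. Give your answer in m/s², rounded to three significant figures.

ω = 2π·2059/60 = 215.6 rad/s
x(θ) = r cosθ + √(L² − r² sin²θ); with ω constant, a = ω²·d²x/dθ².
d²x/dθ² = −r cosθ − r²(cos2θ)/√u − r⁴ sin²2θ/(4u^{3/2}),  u = L² − r² sin²θ = 0.0040161 m².
Substituting r = 0.0154 m, L = 0.0638 m, θ = 151.4°: d²x/dθ² = +0.011455 m.
a = ω²·d²x/dθ² = (215.6)²·(+0.011455) = +532.54 m/s²;  |a| = 532.54 m/s².

533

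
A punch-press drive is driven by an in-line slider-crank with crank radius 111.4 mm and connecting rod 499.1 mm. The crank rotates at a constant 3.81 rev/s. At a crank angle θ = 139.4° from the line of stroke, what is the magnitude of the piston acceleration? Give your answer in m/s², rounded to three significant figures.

ω = 2π·3.81 = 23.94 rad/s
x(θ) = r cosθ + √(L² − r² sin²θ); with ω constant, a = ω²·d²x/dθ².
d²x/dθ² = −r cosθ − r²(cos2θ)/√u − r⁴ sin²2θ/(4u^{3/2}),  u = L² − r² sin²θ = 0.243845 m².
Substituting r = 0.1114 m, L = 0.4991 m, θ = 139.4°: d²x/dθ² = +0.080426 m.
a = ω²·d²x/dθ² = (23.94)²·(+0.080426) = +46.09 m/s²;  |a| = 46.09 m/s².

46.1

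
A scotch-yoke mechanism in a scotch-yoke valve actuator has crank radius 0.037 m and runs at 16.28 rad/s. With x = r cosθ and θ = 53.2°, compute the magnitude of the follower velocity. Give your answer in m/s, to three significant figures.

0.482

ω = 16.28 rad/s
x = r cosθ ⇒ ẋ = −rω sinθ.
|v| = rω|sinθ| = 0.037·16.28·|sin 53.2°| = 0.48233 m/s.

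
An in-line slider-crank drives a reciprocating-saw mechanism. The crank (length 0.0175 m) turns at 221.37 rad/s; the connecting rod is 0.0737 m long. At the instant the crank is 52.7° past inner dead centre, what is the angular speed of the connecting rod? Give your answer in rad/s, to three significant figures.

32.4

ω = 221.4 rad/s
The rod makes angle φ with the slider axis where L sinφ = r sinθ; differentiating, L cosφ·φ̇ = r ω cosθ.
L cosφ = √(L² − r² sin²θ) = 0.072373 m.
|ω_rod| = r ω |cosθ| / √(L² − r² sin²θ) = 0.0175·221.4·0.60599/0.072373 = 32.437 rad/s.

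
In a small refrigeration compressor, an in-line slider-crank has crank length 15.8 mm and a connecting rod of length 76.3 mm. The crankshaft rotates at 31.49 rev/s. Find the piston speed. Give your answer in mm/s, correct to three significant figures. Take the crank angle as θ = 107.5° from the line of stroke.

ω = 2π·31.5 = 197.9 rad/s
For an in-line slider-crank, x = r cosθ + √(L² − r² sin²θ), so v = −rω sinθ·[1 + r cosθ/√(L² − r² sin²θ)].
With r = 0.0158 m, L = 0.0763 m, θ = 107.5°: √(L² − r² sin²θ) = 0.074797 m.
v = −0.0158·197.9·0.95372·[1 + 0.0158·-0.30071/0.074797] = -2.7921 m/s.
|v| = 2.7921 m/s = 2792.1 mm/s.

2790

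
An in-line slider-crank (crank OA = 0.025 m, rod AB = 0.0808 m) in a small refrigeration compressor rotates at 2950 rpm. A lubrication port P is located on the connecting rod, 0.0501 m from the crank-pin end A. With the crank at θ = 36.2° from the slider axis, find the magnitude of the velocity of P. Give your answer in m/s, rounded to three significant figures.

ω = 308.9 rad/s.  Crank-pin speed |V_A| = rω = 7.7231 m/s, perpendicular to OA.
Rod angle: sinφ = −(r/L) sinθ ⇒ φ = -10.529°; ω_rod = −rω cosθ/√(L²−r²sin²θ) = -78.452 rad/s.
V_P = V_A + ω_rod × AP, with AP = 0.0501 m along the rod.
Components: V_Px = −rω sinθ − a·ω_rod·sinφ = -5.2795 m/s;  V_Py = rω cosθ + a·ω_rod·cosφ = +2.3679 m/s.
|V_P| = √(V_Px² + V_Py²) = 5.7862 m/s.

5.79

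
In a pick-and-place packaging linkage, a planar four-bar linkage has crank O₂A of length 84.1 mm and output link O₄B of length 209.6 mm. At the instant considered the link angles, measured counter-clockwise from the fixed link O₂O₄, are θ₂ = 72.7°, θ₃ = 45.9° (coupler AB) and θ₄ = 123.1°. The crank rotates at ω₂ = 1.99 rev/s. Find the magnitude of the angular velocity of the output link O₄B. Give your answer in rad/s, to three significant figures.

2.32

ω₂ = 12.5 rad/s (from 1.99 rev/s).
Differentiating the loop-closure r₂e^{iθ₂}+r₃e^{iθ₃}=r₁+r₄e^{iθ₄} gives r₂ω₂e^{iθ₂}+r₃ω₃e^{iθ₃}=r₄ω₄e^{iθ₄}.
Eliminating the other unknown: ω₄ = r₂ω₂ sin(θ₂−θ₃) / [r₄ sin(θ₄−θ₃)].
Numerator sine = +0.45088; denominator sine = +0.97515.
Result = 0.0841·12.5·(+0.45088) / (0.2096·(+0.97515)) = +2.3197 rad/s; magnitude 2.3197 rad/s.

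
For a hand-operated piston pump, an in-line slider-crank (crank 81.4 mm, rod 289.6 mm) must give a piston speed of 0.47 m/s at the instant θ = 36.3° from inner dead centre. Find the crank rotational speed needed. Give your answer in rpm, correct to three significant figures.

75.7

For an in-line slider-crank, |v_piston| = rω|sinθ|·[1 + r cosθ/√(L² − r² sin²θ)].
With r = 0.0814 m, L = 0.2896 m, θ = 36.3°: the bracketed kinematic factor |dx/dθ| = 0.059261 m.
ω = v/|dx/dθ| = 0.47/0.059261 = 7.9311 rad/s.
N = 60ω/(2π) = 75.736 rpm.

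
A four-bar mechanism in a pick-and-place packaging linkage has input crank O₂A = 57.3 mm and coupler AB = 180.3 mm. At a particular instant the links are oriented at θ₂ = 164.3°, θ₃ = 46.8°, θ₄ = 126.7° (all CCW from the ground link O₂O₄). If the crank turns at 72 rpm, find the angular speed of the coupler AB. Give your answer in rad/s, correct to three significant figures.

1.49

ω₂ = 7.54 rad/s (from 72 rpm).
Differentiating the loop-closure r₂e^{iθ₂}+r₃e^{iθ₃}=r₁+r₄e^{iθ₄} gives r₂ω₂e^{iθ₂}+r₃ω₃e^{iθ₃}=r₄ω₄e^{iθ₄}.
Eliminating the other unknown: ω₃ = r₂ω₂ sin(θ₄−θ₂) / [r₃ sin(θ₃−θ₄)].
Numerator sine = -0.61015; denominator sine = -0.98450.
Result = 0.0573·7.54·(-0.61015) / (0.1803·(-0.98450)) = +1.485 rad/s; magnitude 1.485 rad/s.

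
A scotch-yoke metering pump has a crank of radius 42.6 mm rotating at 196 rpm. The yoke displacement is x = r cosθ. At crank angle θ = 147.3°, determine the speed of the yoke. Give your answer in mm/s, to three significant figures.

472

ω = 20.53 rad/s (from 196 rpm).
x = r cosθ ⇒ ẋ = −rω sinθ.
|v| = rω|sinθ| = 0.0426·20.53·|sin 147.3°| = 0.47237 m/s = 472.37 mm/s.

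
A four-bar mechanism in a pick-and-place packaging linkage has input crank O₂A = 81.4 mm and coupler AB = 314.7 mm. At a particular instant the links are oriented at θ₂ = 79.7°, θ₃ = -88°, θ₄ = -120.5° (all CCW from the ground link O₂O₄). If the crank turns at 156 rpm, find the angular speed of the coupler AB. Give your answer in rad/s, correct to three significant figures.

2.72

ω₂ = 16.34 rad/s (from 156 rpm).
Differentiating the loop-closure r₂e^{iθ₂}+r₃e^{iθ₃}=r₁+r₄e^{iθ₄} gives r₂ω₂e^{iθ₂}+r₃ω₃e^{iθ₃}=r₄ω₄e^{iθ₄}.
Eliminating the other unknown: ω₃ = r₂ω₂ sin(θ₄−θ₂) / [r₃ sin(θ₃−θ₄)].
Numerator sine = +0.34530; denominator sine = +0.53730.
Result = 0.0814·16.34·(+0.34530) / (0.3147·(+0.53730)) = +2.7156 rad/s; magnitude 2.7156 rad/s.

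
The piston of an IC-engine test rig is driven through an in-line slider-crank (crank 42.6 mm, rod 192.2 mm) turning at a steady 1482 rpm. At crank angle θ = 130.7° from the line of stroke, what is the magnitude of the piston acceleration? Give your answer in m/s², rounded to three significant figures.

701

ω = 2π·1482/60 = 155.2 rad/s
x(θ) = r cosθ + √(L² − r² sin²θ); with ω constant, a = ω²·d²x/dθ².
d²x/dθ² = −r cosθ − r²(cos2θ)/√u − r⁴ sin²2θ/(4u^{3/2}),  u = L² − r² sin²θ = 0.0358978 m².
Substituting r = 0.0426 m, L = 0.1922 m, θ = 130.7°: d²x/dθ² = +0.029093 m.
a = ω²·d²x/dθ² = (155.2)²·(+0.029093) = +700.72 m/s²;  |a| = 700.72 m/s².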